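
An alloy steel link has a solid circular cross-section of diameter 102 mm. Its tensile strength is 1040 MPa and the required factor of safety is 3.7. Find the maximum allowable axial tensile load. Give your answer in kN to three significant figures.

σ_allow = 1040/3.7 = 281.1 MPa.
A = πd²/4 = π×102²/4 = 8171 mm².
F_allow = σ_allow × A = 281.1×8171 = 2.297×10^6 N.

F_allow = 2300 kN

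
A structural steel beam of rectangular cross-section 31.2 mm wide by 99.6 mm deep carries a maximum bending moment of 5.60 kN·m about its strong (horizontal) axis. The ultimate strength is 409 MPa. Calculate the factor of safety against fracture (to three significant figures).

Section modulus S = bh²/6 = 31.2×99.6²/6 = 51580 mm³.
σ = M/S = 5600000/51580 = 108.6 MPa.
n = 409/108.6 = 3.768.

n = 3.77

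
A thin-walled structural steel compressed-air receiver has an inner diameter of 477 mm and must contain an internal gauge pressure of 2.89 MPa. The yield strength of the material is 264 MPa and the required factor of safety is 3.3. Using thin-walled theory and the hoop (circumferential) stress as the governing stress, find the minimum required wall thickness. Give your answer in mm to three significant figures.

σ_allow = 264/3.3 = 80.00 MPa.
Hoop stress σ_h = pD/(2t), so t = pD/(2σ_allow) = 2.89×477/(2×80.00) = 8.616 mm.

t = 8.62 mm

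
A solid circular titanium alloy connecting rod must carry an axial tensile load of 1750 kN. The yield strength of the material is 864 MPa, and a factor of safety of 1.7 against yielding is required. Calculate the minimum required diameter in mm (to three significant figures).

Allowable stress σ_allow = 864/1.7 = 508.2 MPa.
Required area A = F/σ_allow = 1750000/508.2 = 3443 mm².
A = πd²/4 → d = √(4A/π) = 66.21 mm.

d = 66.2 mm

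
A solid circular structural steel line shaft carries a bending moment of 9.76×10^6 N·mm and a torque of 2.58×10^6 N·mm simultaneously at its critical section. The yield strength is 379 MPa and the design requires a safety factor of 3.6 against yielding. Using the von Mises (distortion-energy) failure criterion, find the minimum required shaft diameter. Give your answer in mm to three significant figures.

d = 98.9 mm

σ_allow = σ_y/n = 379/3.6 = 105.3 MPa.
For a solid shaft σ_b = 32M/(πd³) and τ = 16T/(πd³), so the von Mises stress is σ' = (16/πd³)·√(4M²+3T²).
√(4M²+3T²) = √(4×(9.760×10^6)² + 3×(2.580×10^6)²) = 2.002×10^7 N·mm.
d³ = 16×2.002×10^7/(π×105.3) = 968700 mm³.
d = 98.95 mm.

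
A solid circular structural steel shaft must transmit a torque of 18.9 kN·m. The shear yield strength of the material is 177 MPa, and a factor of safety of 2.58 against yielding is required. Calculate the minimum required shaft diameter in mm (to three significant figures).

Allowable shear stress τ_allow = 177/2.58 = 68.60 MPa.
For a solid shaft τ = 16T/(πd³), so d³ = 16T/(π τ_allow) = 16×1.8900×10^7/(π×68.60) = 1.403×10^6 mm³.
d = (1.403×10^6)^(1/3) = 112.0 mm.

d = 112 mm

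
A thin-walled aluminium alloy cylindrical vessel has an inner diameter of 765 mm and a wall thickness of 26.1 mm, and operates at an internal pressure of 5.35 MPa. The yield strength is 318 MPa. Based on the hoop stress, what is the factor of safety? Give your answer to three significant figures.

σ_h = pD/(2t) = 5.35×765/(2×26.1) = 78.41 MPa.
n = 318/78.41 = 4.056.

n = 4.06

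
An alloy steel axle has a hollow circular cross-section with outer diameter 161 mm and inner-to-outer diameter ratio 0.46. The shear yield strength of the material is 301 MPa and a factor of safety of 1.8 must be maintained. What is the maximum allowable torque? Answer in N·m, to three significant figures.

T_allow = 1.31×10^5 N·m

τ_allow = 301/1.8 = 167.2 MPa.
For a hollow shaft T_allow = τ_allow·πd_o³(1−k⁴)/16 with 1−k⁴ = 0.9552, so πd_o³(1−k⁴)/16 = 782700 mm³.
T_allow = 167.2×782700 = 1.309×10^8 N·mm = 130900 N·m.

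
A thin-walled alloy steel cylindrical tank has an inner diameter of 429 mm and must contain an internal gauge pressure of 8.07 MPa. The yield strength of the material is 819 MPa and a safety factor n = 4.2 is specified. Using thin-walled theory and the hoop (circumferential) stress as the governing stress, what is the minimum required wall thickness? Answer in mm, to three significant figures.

t = 8.88 mm

σ_allow = 819/4.2 = 195.0 MPa.
Hoop stress σ_h = pD/(2t), so t = pD/(2σ_allow) = 8.07×429/(2×195.0) = 8.877 mm.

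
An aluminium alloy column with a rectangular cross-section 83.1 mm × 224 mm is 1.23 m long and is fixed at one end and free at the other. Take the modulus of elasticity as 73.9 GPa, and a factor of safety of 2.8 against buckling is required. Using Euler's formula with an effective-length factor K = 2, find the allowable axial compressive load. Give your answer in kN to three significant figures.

P_allow = 461 kN

Buckling occurs about the weak axis: I_min = h·b³/12 = 224×83.1³/12 = 1.071×10^7 mm⁴ (b = 83.1 mm is the smaller dimension).
Effective length L_e = KL = 2×1.23 m = 2460 mm.
Euler critical load P_cr = π²EI/L_e² = π²×73900×1.071×10^7/2460² = 1.291×10^6 N.
P_allow = P_cr/n = 1.291×10^6/2.8 = 461100 N.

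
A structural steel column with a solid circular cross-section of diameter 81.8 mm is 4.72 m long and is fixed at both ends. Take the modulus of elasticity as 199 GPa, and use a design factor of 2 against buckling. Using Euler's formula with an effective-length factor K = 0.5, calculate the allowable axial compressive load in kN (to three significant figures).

P_allow = 388 kN

I = πd⁴/64 = π×81.8⁴/64 = 2.198×10^6 mm⁴.
Effective length L_e = KL = 0.5×4.72 m = 2360 mm.
Euler critical load P_cr = π²EI/L_e² = π²×199000×2.198×10^6/2360² = 775000 N.
P_allow = P_cr/n = 775000/2 = 387500 N.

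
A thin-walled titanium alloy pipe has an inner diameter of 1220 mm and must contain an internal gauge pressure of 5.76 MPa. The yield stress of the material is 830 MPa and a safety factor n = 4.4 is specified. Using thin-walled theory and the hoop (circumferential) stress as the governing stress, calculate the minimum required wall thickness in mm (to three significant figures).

t = 18.6 mm

σ_allow = 830/4.4 = 188.6 MPa.
Hoop stress σ_h = pD/(2t), so t = pD/(2σ_allow) = 5.76×1220/(2×188.6) = 18.63 mm.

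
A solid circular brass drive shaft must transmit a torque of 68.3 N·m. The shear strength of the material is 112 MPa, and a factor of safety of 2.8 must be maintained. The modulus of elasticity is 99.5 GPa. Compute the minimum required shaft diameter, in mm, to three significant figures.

d = 20.6 mm

Allowable shear stress τ_allow = 112/2.8 = 40.00 MPa.
For a solid shaft τ = 16T/(πd³), so d³ = 16T/(π τ_allow) = 16×68300/(π×40.00) = 8696 mm³.
d = (8696)^(1/3) = 20.56 mm.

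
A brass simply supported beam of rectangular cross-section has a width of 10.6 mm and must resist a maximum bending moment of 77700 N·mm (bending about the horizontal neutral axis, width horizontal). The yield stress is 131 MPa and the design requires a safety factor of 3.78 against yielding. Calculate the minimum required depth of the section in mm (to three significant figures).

h = 35.6 mm

σ_allow = 131/3.78 = 34.66 MPa.
For a rectangular section σ = 6M/(bh²), so h² = 6M/(b σ_allow) = 6×77700/(10.6×34.66) = 1269 mm².
h = 35.62 mm.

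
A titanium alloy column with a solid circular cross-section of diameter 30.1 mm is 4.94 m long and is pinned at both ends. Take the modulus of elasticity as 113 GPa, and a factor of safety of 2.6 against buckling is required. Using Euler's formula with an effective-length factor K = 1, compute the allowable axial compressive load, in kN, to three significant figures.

P_allow = 0.708 kN

I = πd⁴/64 = π×30.1⁴/64 = 40290 mm⁴.
Effective length L_e = KL = 1×4.94 m = 4940 mm.
Euler critical load P_cr = π²EI/L_e² = π²×113000×40290/4940² = 1841 N.
P_allow = P_cr/n = 1841/2.6 = 708.3 N.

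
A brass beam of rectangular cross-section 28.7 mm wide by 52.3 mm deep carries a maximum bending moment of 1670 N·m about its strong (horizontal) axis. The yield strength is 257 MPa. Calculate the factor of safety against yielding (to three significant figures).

n = 2.01

Section modulus S = bh²/6 = 28.7×52.3²/6 = 13080 mm³.
σ = M/S = 1670000/13080 = 127.6 MPa.
n = 257/127.6 = 2.013.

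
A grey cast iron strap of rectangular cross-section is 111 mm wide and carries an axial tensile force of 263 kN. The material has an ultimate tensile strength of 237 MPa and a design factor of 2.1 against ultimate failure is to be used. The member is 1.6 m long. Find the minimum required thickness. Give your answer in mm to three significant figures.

t = 21.0 mm

σ_allow = 237/2.1 = 112.9 MPa.
Required area A = F/σ_allow = 263000/112.9 = 2330 mm².
t = A/w = 2330/111 = 20.99 mm.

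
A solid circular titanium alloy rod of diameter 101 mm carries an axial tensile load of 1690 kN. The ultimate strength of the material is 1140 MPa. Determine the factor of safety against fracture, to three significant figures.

n = 5.40

A = πd²/4 = 8012 mm².
σ = F/A = 1690000/8012 = 210.9 MPa.
n = 1140/210.9 = 5.404.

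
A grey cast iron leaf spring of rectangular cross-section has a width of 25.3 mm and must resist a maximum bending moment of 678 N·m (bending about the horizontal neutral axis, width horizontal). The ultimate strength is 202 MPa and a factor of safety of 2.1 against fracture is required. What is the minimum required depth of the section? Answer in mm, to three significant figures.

h = 40.9 mm

σ_allow = 202/2.1 = 96.19 MPa.
For a rectangular section σ = 6M/(bh²), so h² = 6M/(b σ_allow) = 6×678000/(25.3×96.19) = 1672 mm².
h = 40.89 mm.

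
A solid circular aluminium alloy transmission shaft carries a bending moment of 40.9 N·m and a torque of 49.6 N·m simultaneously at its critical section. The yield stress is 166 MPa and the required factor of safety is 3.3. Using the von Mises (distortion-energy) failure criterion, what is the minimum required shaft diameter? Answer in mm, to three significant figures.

σ_allow = σ_y/n = 166/3.3 = 50.30 MPa.
For a solid shaft σ_b = 32M/(πd³) and τ = 16T/(πd³), so the von Mises stress is σ' = (16/πd³)·√(4M²+3T²).
√(4M²+3T²) = √(4×(40900)² + 3×(49600)²) = 118600 N·mm.
d³ = 16×118600/(π×50.30) = 12010 mm³.
d = 22.90 mm.

d = 22.9 mm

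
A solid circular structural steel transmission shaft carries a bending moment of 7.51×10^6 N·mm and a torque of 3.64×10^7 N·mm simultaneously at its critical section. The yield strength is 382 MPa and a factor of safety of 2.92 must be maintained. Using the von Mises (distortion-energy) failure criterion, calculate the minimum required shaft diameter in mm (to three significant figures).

σ_allow = σ_y/n = 382/2.92 = 130.8 MPa.
For a solid shaft σ_b = 32M/(πd³) and τ = 16T/(πd³), so the von Mises stress is σ' = (16/πd³)·√(4M²+3T²).
√(4M²+3T²) = √(4×(7.510×10^6)² + 3×(3.640×10^7)²) = 6.481×10^7 N·mm.
d³ = 16×6.481×10^7/(π×130.8) = 2.523×10^6 mm³.
d = 136.1 mm.

d = 136 mm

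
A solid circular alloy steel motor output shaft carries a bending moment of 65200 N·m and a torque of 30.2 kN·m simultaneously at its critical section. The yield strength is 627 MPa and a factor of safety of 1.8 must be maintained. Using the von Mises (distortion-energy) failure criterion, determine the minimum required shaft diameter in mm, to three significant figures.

σ_allow = σ_y/n = 627/1.8 = 348.3 MPa.
For a solid shaft σ_b = 32M/(πd³) and τ = 16T/(πd³), so the von Mises stress is σ' = (16/πd³)·√(4M²+3T²).
√(4M²+3T²) = √(4×(6.520×10^7)² + 3×(3.020×10^7)²) = 1.405×10^8 N·mm.
d³ = 16×1.405×10^8/(π×348.3) = 2.054×10^6 mm³.
d = 127.1 mm.

d = 127 mm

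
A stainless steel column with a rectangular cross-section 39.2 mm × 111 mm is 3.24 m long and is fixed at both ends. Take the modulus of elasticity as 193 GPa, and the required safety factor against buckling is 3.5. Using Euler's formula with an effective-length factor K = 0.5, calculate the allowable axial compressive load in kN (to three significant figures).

P_allow = 116 kN

Buckling occurs about the weak axis: I_min = h·b³/12 = 111×39.2³/12 = 557200 mm⁴ (b = 39.2 mm is the smaller dimension).
Effective length L_e = KL = 0.5×3.24 m = 1620 mm.
Euler critical load P_cr = π²EI/L_e² = π²×193000×557200/1620² = 404400 N.
P_allow = P_cr/n = 404400/3.5 = 115500 N.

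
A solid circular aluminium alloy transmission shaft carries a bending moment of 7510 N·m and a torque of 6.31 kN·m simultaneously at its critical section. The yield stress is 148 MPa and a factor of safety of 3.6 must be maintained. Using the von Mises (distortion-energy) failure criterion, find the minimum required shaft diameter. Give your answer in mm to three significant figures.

σ_allow = σ_y/n = 148/3.6 = 41.11 MPa.
For a solid shaft σ_b = 32M/(πd³) and τ = 16T/(πd³), so the von Mises stress is σ' = (16/πd³)·√(4M²+3T²).
√(4M²+3T²) = √(4×(7.510×10^6)² + 3×(6.310×10^6)²) = 1.858×10^7 N·mm.
d³ = 16×1.858×10^7/(π×41.11) = 2.301×10^6 mm³.
d = 132.0 mm.

d = 132 mm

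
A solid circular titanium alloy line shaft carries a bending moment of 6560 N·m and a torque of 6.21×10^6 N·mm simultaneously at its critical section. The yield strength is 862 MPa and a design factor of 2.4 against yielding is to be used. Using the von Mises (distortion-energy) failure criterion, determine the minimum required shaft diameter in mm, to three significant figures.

σ_allow = σ_y/n = 862/2.4 = 359.2 MPa.
For a solid shaft σ_b = 32M/(πd³) and τ = 16T/(πd³), so the von Mises stress is σ' = (16/πd³)·√(4M²+3T²).
√(4M²+3T²) = √(4×(6.560×10^6)² + 3×(6.210×10^6)²) = 1.697×10^7 N·mm.
d³ = 16×1.697×10^7/(π×359.2) = 240600 mm³.
d = 62.19 mm.

d = 62.2 mm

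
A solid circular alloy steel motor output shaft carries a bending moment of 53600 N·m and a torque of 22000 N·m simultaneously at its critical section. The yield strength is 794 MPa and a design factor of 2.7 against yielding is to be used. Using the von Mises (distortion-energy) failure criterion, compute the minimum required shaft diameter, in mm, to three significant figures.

d = 125 mm

σ_allow = σ_y/n = 794/2.7 = 294.1 MPa.
For a solid shaft σ_b = 32M/(πd³) and τ = 16T/(πd³), so the von Mises stress is σ' = (16/πd³)·√(4M²+3T²).
√(4M²+3T²) = √(4×(5.360×10^7)² + 3×(2.200×10^7)²) = 1.138×10^8 N·mm.
d³ = 16×1.138×10^8/(π×294.1) = 1.970×10^6 mm³.
d = 125.4 mm.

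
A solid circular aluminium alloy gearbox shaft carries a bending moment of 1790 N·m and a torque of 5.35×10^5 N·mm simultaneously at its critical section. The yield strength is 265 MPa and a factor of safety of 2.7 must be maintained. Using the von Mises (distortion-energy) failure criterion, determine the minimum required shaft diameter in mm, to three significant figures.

d = 57.7 mm

σ_allow = σ_y/n = 265/2.7 = 98.15 MPa.
For a solid shaft σ_b = 32M/(πd³) and τ = 16T/(πd³), so the von Mises stress is σ' = (16/πd³)·√(4M²+3T²).
√(4M²+3T²) = √(4×(1.790×10^6)² + 3×(535000)²) = 3.698×10^6 N·mm.
d³ = 16×3.698×10^6/(π×98.15) = 191900 mm³.
d = 57.68 mm.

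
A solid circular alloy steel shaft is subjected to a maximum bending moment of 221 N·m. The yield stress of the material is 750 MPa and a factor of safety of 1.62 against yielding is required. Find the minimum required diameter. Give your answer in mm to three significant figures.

σ_allow = 750/1.62 = 463.0 MPa.
For a solid circular section σ = 32M/(πd³), so d³ = 32M/(π σ_allow) = 32×221000/(π×463.0) = 4862 mm³.
d = 16.94 mm.

d = 16.9 mm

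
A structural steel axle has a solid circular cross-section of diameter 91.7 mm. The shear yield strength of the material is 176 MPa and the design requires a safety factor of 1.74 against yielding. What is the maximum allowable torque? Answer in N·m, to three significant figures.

τ_allow = 176/1.74 = 101.1 MPa.
For a solid shaft T_allow = τ_allow·πd³/16; πd³/16 = π×91.7³/16 = 151400 mm³.
T_allow = 101.1×151400 = 1.531×10^7 N·mm = 15310 N·m.

T_allow = 15300 N·m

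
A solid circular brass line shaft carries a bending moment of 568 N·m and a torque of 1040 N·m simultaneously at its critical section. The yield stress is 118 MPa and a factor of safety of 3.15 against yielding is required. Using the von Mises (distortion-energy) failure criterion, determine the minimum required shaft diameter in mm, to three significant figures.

σ_allow = σ_y/n = 118/3.15 = 37.46 MPa.
For a solid shaft σ_b = 32M/(πd³) and τ = 16T/(πd³), so the von Mises stress is σ' = (16/πd³)·√(4M²+3T²).
√(4M²+3T²) = √(4×(568000)² + 3×(1.040×10^6)²) = 2.130×10^6 N·mm.
d³ = 16×2.130×10^6/(π×37.46) = 289500 mm³.
d = 66.16 mm.

d = 66.2 mm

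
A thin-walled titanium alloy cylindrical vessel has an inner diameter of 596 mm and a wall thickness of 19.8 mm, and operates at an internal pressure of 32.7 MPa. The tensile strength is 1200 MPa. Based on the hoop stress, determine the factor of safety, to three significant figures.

σ_h = pD/(2t) = 32.7×596/(2×19.8) = 492.2 MPa.
n = 1200/492.2 = 2.438.

n = 2.44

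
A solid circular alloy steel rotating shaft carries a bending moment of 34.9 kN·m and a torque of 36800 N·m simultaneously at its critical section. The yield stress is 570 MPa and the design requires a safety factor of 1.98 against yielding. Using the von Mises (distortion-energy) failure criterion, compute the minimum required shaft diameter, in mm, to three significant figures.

σ_allow = σ_y/n = 570/1.98 = 287.9 MPa.
For a solid shaft σ_b = 32M/(πd³) and τ = 16T/(πd³), so the von Mises stress is σ' = (16/πd³)·√(4M²+3T²).
√(4M²+3T²) = √(4×(3.490×10^7)² + 3×(3.680×10^7)²) = 9.452×10^7 N·mm.
d³ = 16×9.452×10^7/(π×287.9) = 1.672×10^6 mm³.
d = 118.7 mm.

d = 119 mm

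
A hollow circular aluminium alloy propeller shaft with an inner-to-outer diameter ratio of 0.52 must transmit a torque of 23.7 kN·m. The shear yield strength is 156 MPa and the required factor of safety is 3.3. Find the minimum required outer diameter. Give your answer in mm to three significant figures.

τ_allow = 156/3.3 = 47.27 MPa.
For a hollow shaft τ = 16T/[πd_o³(1−k⁴)] with k = 0.52, so 1−k⁴ = 0.9269.
d_o³ = 16T/[π τ_allow (1−k⁴)] = 16×2.3700×10^7/(π×47.27×0.9269) = 2.755×10^6 mm³.
d_o = 140.2 mm.

d_o = 140 mm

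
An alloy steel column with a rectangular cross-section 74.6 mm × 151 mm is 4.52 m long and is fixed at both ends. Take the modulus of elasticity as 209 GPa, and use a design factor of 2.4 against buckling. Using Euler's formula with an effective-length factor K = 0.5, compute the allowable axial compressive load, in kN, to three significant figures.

P_allow = 879 kN

Buckling occurs about the weak axis: I_min = h·b³/12 = 151×74.6³/12 = 5.224×10^6 mm⁴ (b = 74.6 mm is the smaller dimension).
Effective length L_e = KL = 0.5×4.52 m = 2260 mm.
Euler critical load P_cr = π²EI/L_e² = π²×209000×5.224×10^6/2260² = 2.110×10^6 N.
P_allow = P_cr/n = 2.110×10^6/2.4 = 879100 N.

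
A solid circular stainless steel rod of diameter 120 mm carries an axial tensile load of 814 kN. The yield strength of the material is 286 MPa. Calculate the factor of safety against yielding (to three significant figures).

A = πd²/4 = 11310 mm².
σ = F/A = 814000/11310 = 71.97 MPa.
n = 286/71.97 = 3.974.

n = 3.97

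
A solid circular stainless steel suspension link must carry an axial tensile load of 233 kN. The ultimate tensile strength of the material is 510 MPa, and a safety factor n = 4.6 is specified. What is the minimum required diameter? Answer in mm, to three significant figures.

Allowable stress σ_allow = 510/4.6 = 110.9 MPa.
Required area A = F/σ_allow = 233000/110.9 = 2102 mm².
A = πd²/4 → d = √(4A/π) = 51.73 mm.

d = 51.7 mm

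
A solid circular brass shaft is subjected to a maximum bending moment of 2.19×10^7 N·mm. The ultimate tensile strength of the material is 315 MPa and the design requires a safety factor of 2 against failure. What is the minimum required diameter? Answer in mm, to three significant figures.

d = 112 mm

σ_allow = 315/2 = 157.5 MPa.
For a solid circular section σ = 32M/(πd³), so d³ = 32M/(π σ_allow) = 32×2.1900×10^7/(π×157.5) = 1.416×10^6 mm³.
d = 112.3 mm.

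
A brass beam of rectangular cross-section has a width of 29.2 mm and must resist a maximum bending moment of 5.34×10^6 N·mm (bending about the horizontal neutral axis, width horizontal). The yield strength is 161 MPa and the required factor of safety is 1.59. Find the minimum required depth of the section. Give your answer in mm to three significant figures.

σ_allow = 161/1.59 = 101.3 MPa.
For a rectangular section σ = 6M/(bh²), so h² = 6M/(b σ_allow) = 6×5340000/(29.2×101.3) = 10840 mm².
h = 104.1 mm.

h = 104 mm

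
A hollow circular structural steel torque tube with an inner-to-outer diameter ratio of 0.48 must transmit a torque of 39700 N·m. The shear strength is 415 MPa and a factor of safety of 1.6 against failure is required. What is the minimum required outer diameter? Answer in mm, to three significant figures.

d_o = 93.7 mm

τ_allow = 415/1.6 = 259.4 MPa.
For a hollow shaft τ = 16T/[πd_o³(1−k⁴)] with k = 0.48, so 1−k⁴ = 0.9469.
d_o³ = 16T/[π τ_allow (1−k⁴)] = 16×3.9700×10^7/(π×259.4×0.9469) = 823200 mm³.
d_o = 93.72 mm.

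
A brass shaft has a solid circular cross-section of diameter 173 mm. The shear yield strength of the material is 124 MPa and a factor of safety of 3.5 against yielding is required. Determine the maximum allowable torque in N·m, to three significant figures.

T_allow = 36000 N·m

τ_allow = 124/3.5 = 35.43 MPa.
For a solid shaft T_allow = τ_allow·πd³/16; πd³/16 = π×173³/16 = 1.017×10^6 mm³.
T_allow = 35.43×1.017×10^6 = 3.602×10^7 N·mm = 36020 N·m.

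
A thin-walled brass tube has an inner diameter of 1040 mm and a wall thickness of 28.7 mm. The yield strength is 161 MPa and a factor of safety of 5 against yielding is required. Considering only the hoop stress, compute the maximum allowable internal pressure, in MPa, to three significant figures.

σ_allow = 161/5 = 32.20 MPa.
σ_h = pD/(2t) → p_allow = 2σ_allow t/D = 2×32.20×28.7/1040 = 1.777 MPa.

p_allow = 1.78 MPa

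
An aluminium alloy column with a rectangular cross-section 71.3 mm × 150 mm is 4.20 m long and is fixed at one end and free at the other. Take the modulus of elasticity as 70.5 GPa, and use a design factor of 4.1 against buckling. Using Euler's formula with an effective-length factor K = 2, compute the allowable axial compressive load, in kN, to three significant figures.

P_allow = 10.9 kN

Buckling occurs about the weak axis: I_min = h·b³/12 = 150×71.3³/12 = 4.531×10^6 mm⁴ (b = 71.3 mm is the smaller dimension).
Effective length L_e = KL = 2×4.20 m = 8400 mm.
Euler critical load P_cr = π²EI/L_e² = π²×70500×4.531×10^6/8400² = 44680 N.
P_allow = P_cr/n = 44680/4.1 = 10900 N.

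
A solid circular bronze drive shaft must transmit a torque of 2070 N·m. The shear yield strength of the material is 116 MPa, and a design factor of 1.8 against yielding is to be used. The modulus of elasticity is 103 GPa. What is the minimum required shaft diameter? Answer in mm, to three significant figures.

Allowable shear stress τ_allow = 116/1.8 = 64.44 MPa.
For a solid shaft τ = 16T/(πd³), so d³ = 16T/(π τ_allow) = 16×2070000/(π×64.44) = 163600 mm³.
d = (163600)^(1/3) = 54.69 mm.

d = 54.7 mm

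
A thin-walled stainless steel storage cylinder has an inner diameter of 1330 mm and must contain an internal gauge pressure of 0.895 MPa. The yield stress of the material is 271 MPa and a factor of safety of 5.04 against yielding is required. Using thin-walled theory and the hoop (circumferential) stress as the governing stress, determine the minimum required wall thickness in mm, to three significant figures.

σ_allow = 271/5.04 = 53.77 MPa.
Hoop stress σ_h = pD/(2t), so t = pD/(2σ_allow) = 0.895×1330/(2×53.77) = 11.07 mm.

t = 11.1 mm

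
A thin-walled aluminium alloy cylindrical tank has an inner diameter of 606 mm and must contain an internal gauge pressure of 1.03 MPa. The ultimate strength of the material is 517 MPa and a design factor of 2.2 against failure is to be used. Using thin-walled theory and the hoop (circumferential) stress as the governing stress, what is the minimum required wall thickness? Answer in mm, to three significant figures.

t = 1.33 mm

σ_allow = 517/2.2 = 235.0 MPa.
Hoop stress σ_h = pD/(2t), so t = pD/(2σ_allow) = 1.03×606/(2×235.0) = 1.328 mm.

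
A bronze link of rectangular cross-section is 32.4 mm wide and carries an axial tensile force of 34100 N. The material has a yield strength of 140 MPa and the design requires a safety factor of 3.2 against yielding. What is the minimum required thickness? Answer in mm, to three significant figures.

t = 24.1 mm

σ_allow = 140/3.2 = 43.75 MPa.
Required area A = F/σ_allow = 34100/43.75 = 779.4 mm².
t = A/w = 779.4/32.4 = 24.06 mm.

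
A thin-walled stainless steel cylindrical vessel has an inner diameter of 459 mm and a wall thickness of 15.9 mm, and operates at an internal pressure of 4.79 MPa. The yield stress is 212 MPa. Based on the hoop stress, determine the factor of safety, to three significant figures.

σ_h = pD/(2t) = 4.79×459/(2×15.9) = 69.14 MPa.
n = 212/69.14 = 3.066.

n = 3.07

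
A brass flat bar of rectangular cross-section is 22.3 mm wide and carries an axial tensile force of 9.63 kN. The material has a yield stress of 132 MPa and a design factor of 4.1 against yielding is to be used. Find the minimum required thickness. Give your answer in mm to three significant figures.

σ_allow = 132/4.1 = 32.20 MPa.
Required area A = F/σ_allow = 9630.0/32.20 = 299.1 mm².
t = A/w = 299.1/22.3 = 13.41 mm.

t = 13.4 mm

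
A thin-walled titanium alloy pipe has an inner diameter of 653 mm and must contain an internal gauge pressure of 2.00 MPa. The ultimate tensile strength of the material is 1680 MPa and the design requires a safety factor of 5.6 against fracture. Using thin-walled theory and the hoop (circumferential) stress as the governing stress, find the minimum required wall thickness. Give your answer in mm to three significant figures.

σ_allow = 1680/5.6 = 300.0 MPa.
Hoop stress σ_h = pD/(2t), so t = pD/(2σ_allow) = 2.00×653/(2×300.0) = 2.177 mm.

t = 2.18 mm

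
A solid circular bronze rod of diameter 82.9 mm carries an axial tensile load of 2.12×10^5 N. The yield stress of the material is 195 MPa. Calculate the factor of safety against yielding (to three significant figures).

n = 4.96

A = πd²/4 = 5398 mm².
σ = F/A = 212000/5398 = 39.28 MPa.
n = 195/39.28 = 4.965.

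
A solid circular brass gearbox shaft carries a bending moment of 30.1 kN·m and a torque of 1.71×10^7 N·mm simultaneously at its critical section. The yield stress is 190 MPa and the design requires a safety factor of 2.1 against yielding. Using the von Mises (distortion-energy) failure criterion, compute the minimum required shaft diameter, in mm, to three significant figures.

d = 156 mm

σ_allow = σ_y/n = 190/2.1 = 90.48 MPa.
For a solid shaft σ_b = 32M/(πd³) and τ = 16T/(πd³), so the von Mises stress is σ' = (16/πd³)·√(4M²+3T²).
√(4M²+3T²) = √(4×(3.010×10^7)² + 3×(1.710×10^7)²) = 6.709×10^7 N·mm.
d³ = 16×6.709×10^7/(π×90.48) = 3.777×10^6 mm³.
d = 155.7 mm.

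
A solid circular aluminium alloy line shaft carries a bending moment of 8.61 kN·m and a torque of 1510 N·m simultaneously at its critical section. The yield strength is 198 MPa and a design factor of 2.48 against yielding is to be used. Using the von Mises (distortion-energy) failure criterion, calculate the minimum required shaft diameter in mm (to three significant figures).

d = 104 mm

σ_allow = σ_y/n = 198/2.48 = 79.84 MPa.
For a solid shaft σ_b = 32M/(πd³) and τ = 16T/(πd³), so the von Mises stress is σ' = (16/πd³)·√(4M²+3T²).
√(4M²+3T²) = √(4×(8.610×10^6)² + 3×(1.510×10^6)²) = 1.742×10^7 N·mm.
d³ = 16×1.742×10^7/(π×79.84) = 1.111×10^6 mm³.
d = 103.6 mm.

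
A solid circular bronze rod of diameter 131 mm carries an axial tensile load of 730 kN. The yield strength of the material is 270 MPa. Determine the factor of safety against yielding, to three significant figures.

A = πd²/4 = 13480 mm².
σ = F/A = 730000/13480 = 54.16 MPa.
n = 270/54.16 = 4.985.

n = 4.99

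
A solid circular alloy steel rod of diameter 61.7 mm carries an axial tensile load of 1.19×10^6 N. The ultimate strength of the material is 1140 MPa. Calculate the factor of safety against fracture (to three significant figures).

A = πd²/4 = 2990 mm².
σ = F/A = 1190000/2990 = 398.0 MPa.
n = 1140/398.0 = 2.864.

n = 2.86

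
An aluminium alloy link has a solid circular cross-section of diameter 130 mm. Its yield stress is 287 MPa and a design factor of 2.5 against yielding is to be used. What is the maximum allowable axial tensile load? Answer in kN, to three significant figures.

F_allow = 1520 kN

σ_allow = 287/2.5 = 114.8 MPa.
A = πd²/4 = π×130²/4 = 13270 mm².
F_allow = σ_allow × A = 114.8×13270 = 1.524×10^6 N.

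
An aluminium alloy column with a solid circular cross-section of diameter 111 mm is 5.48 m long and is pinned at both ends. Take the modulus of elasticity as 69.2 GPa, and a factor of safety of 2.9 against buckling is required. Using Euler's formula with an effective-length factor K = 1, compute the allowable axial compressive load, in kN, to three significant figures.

I = πd⁴/64 = π×111⁴/64 = 7.452×10^6 mm⁴.
Effective length L_e = KL = 1×5.48 m = 5480 mm.
Euler critical load P_cr = π²EI/L_e² = π²×69200×7.452×10^6/5480² = 169500 N.
P_allow = P_cr/n = 169500/2.9 = 58440 N.

P_allow = 58.4 kN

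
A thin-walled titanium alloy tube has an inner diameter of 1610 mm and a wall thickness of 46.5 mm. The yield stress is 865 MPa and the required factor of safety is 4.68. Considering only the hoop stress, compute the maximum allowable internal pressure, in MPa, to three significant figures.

p_allow = 10.7 MPa

σ_allow = 865/4.68 = 184.8 MPa.
σ_h = pD/(2t) → p_allow = 2σ_allow t/D = 2×184.8×46.5/1610 = 10.68 MPa.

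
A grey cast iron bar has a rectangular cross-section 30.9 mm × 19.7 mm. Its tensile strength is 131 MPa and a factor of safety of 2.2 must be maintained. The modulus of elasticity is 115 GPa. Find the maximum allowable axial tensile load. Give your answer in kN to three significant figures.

F_allow = 36.2 kN

σ_allow = 131/2.2 = 59.55 MPa.
A = 30.9×19.7 = 608.7 mm².
F_allow = σ_allow × A = 59.55×608.7 = 36250 N.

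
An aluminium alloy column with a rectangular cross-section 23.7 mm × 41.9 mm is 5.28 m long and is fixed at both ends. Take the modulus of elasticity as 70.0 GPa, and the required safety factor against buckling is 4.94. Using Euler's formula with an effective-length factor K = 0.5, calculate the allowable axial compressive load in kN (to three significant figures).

P_allow = 0.933 kN

Buckling occurs about the weak axis: I_min = h·b³/12 = 41.9×23.7³/12 = 46480 mm⁴ (b = 23.7 mm is the smaller dimension).
Effective length L_e = KL = 0.5×5.28 m = 2640 mm.
Euler critical load P_cr = π²EI/L_e² = π²×70000×46480/2640² = 4608 N.
P_allow = P_cr/n = 4608/4.94 = 932.7 N.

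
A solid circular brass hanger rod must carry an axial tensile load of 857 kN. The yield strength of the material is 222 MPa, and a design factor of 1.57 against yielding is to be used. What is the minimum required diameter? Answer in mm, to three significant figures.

d = 87.8 mm

Allowable stress σ_allow = 222/1.57 = 141.4 MPa.
Required area A = F/σ_allow = 857000/141.4 = 6061 mm².
A = πd²/4 → d = √(4A/π) = 87.85 mm.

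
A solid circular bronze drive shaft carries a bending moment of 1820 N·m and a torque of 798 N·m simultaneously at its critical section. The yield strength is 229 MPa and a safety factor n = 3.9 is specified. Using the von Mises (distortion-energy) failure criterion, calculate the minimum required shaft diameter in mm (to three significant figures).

d = 69.6 mm

σ_allow = σ_y/n = 229/3.9 = 58.72 MPa.
For a solid shaft σ_b = 32M/(πd³) and τ = 16T/(πd³), so the von Mises stress is σ' = (16/πd³)·√(4M²+3T²).
√(4M²+3T²) = √(4×(1.820×10^6)² + 3×(798000)²) = 3.894×10^6 N·mm.
d³ = 16×3.894×10^6/(π×58.72) = 337700 mm³.
d = 69.64 mm.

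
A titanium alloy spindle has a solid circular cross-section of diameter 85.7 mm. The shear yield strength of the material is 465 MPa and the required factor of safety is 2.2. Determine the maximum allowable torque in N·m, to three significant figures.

T_allow = 26100 N·m

τ_allow = 465/2.2 = 211.4 MPa.
For a solid shaft T_allow = τ_allow·πd³/16; πd³/16 = π×85.7³/16 = 123600 mm³.
T_allow = 211.4×123600 = 2.612×10^7 N·mm = 26120 N·m.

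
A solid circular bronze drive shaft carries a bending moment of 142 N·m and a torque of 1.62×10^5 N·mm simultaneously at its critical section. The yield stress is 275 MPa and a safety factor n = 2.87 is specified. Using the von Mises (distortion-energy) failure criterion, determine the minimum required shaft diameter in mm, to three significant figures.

d = 27.7 mm

σ_allow = σ_y/n = 275/2.87 = 95.82 MPa.
For a solid shaft σ_b = 32M/(πd³) and τ = 16T/(πd³), so the von Mises stress is σ' = (16/πd³)·√(4M²+3T²).
√(4M²+3T²) = √(4×(142000)² + 3×(162000)²) = 399200 N·mm.
d³ = 16×399200/(π×95.82) = 21220 mm³.
d = 27.69 mm.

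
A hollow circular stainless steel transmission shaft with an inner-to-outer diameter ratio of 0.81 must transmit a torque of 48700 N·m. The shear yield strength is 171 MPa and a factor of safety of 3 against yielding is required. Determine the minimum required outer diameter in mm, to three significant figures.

τ_allow = 171/3 = 57.00 MPa.
For a hollow shaft τ = 16T/[πd_o³(1−k⁴)] with k = 0.81, so 1−k⁴ = 0.5695.
d_o³ = 16T/[π τ_allow (1−k⁴)] = 16×4.8700×10^7/(π×57.00×0.5695) = 7.640×10^6 mm³.
d_o = 197.0 mm.

d_o = 197 mm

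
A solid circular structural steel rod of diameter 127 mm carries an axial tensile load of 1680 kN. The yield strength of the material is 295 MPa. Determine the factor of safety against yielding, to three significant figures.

n = 2.22

A = πd²/4 = 12670 mm².
σ = F/A = 1680000/12670 = 132.6 MPa.
n = 295/132.6 = 2.224.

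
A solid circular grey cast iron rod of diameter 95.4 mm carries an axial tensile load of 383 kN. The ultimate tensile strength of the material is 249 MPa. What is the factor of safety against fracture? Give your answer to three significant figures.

n = 4.65

A = πd²/4 = 7148 mm².
σ = F/A = 383000/7148 = 53.58 MPa.
n = 249/53.58 = 4.647.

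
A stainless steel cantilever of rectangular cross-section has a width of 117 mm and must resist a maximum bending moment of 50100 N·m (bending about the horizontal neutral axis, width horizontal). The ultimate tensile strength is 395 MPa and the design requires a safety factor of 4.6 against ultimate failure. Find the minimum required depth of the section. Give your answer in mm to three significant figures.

h = 173 mm

σ_allow = 395/4.6 = 85.87 MPa.
For a rectangular section σ = 6M/(bh²), so h² = 6M/(b σ_allow) = 6×5.0100×10^7/(117×85.87) = 29920 mm².
h = 173.0 mm.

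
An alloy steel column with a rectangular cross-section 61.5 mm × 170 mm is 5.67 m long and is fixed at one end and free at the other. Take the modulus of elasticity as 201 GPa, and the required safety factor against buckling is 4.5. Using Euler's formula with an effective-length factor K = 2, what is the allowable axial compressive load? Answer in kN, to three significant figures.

Buckling occurs about the weak axis: I_min = h·b³/12 = 170×61.5³/12 = 3.295×10^6 mm⁴ (b = 61.5 mm is the smaller dimension).
Effective length L_e = KL = 2×5.67 m = 11340 mm.
Euler critical load P_cr = π²EI/L_e² = π²×201000×3.295×10^6/11340² = 50830 N.
P_allow = P_cr/n = 50830/4.5 = 11300 N.

P_allow = 11.3 kN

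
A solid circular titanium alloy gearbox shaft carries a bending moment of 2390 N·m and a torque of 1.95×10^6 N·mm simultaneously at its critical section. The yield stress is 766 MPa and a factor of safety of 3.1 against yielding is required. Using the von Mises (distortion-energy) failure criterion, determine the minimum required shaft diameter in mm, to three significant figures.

σ_allow = σ_y/n = 766/3.1 = 247.1 MPa.
For a solid shaft σ_b = 32M/(πd³) and τ = 16T/(πd³), so the von Mises stress is σ' = (16/πd³)·√(4M²+3T²).
√(4M²+3T²) = √(4×(2.390×10^6)² + 3×(1.950×10^6)²) = 5.853×10^6 N·mm.
d³ = 16×5.853×10^6/(π×247.1) = 120600 mm³.
d = 49.41 mm.

d = 49.4 mm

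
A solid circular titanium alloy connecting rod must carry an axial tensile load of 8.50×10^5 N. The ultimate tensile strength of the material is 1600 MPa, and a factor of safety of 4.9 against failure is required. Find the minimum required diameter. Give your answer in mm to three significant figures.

Allowable stress σ_allow = 1600/4.9 = 326.5 MPa.
Required area A = F/σ_allow = 850000/326.5 = 2603 mm².
A = πd²/4 → d = √(4A/π) = 57.57 mm.

d = 57.6 mm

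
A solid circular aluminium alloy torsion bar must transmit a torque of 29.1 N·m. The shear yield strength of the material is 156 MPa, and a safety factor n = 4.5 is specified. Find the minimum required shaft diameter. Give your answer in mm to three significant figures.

Allowable shear stress τ_allow = 156/4.5 = 34.67 MPa.
For a solid shaft τ = 16T/(πd³), so d³ = 16T/(π τ_allow) = 16×29100/(π×34.67) = 4275 mm³.
d = (4275)^(1/3) = 16.23 mm.

d = 16.2 mm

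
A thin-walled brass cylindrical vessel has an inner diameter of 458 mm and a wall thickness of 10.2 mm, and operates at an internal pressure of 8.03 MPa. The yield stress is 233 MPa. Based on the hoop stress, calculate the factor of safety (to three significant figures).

σ_h = pD/(2t) = 8.03×458/(2×10.2) = 180.3 MPa.
n = 233/180.3 = 1.292.

n = 1.29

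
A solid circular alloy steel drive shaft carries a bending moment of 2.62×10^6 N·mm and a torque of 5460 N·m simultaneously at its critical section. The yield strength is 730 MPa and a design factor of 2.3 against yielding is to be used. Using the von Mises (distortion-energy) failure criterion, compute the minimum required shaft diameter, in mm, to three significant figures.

d = 55.8 mm

σ_allow = σ_y/n = 730/2.3 = 317.4 MPa.
For a solid shaft σ_b = 32M/(πd³) and τ = 16T/(πd³), so the von Mises stress is σ' = (16/πd³)·√(4M²+3T²).
√(4M²+3T²) = √(4×(2.620×10^6)² + 3×(5.460×10^6)²) = 1.081×10^7 N·mm.
d³ = 16×1.081×10^7/(π×317.4) = 173500 mm³.
d = 55.77 mm.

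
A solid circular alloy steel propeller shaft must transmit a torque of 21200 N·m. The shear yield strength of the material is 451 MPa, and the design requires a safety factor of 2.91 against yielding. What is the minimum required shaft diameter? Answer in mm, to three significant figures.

d = 88.6 mm

Allowable shear stress τ_allow = 451/2.91 = 155.0 MPa.
For a solid shaft τ = 16T/(πd³), so d³ = 16T/(π τ_allow) = 16×2.1200×10^7/(π×155.0) = 696700 mm³.
d = (696700)^(1/3) = 88.65 mm.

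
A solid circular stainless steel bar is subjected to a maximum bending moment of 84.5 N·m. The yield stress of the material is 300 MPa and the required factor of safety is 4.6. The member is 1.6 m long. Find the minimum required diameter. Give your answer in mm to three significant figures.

σ_allow = 300/4.6 = 65.22 MPa.
For a solid circular section σ = 32M/(πd³), so d³ = 32M/(π σ_allow) = 32×84500/(π×65.22) = 13200 mm³.
d = 23.63 mm.

d = 23.6 mm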